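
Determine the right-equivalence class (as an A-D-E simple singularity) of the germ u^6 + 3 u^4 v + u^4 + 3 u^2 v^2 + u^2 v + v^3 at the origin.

D_4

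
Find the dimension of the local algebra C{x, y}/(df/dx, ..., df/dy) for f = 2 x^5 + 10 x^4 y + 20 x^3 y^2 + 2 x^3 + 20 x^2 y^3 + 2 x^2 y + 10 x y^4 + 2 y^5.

6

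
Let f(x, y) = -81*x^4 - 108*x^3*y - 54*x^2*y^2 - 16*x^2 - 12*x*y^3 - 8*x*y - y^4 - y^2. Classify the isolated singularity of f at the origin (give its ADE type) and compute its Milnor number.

Type A3, Milnor number mu = 3.

The Hessian of f at 0 has rank 1. Corank 1: A-series; mu = 3 gives A_3.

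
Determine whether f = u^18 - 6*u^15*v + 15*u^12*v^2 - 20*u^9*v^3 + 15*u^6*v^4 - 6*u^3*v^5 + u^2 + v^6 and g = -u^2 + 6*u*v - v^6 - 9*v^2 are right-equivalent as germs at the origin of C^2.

The Hessian of f at 0 has rank 1. Corank 1: A-series; mu = 5 gives A_5. The Hessian of g at 0 has rank 1. Corank 1: A-series; mu = 5 gives A_5. Both have type A_5, hence right-equivalent.

Yes.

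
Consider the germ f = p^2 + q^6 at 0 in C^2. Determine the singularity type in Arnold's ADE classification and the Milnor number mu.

Type A5, Milnor number mu = 5.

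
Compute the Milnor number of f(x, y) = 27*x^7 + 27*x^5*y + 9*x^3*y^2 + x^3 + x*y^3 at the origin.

The Hessian of f at 0 has rank 0. Corank 2; j^3 = x^3 is a perfect cube, so E-series; the 4-jet and mu = 7 give E_7.

7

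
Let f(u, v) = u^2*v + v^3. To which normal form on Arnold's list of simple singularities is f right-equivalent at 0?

D4

The Hessian of f at 0 is [[0, 0], [0, 0]] with rank 0, so corank 2. A Groebner basis of the Jacobian ideal J(f) in C{u,v} is {v^3, u^2 + 3*v^2, u*v}; counting standard monomials gives mu = 4. Corank 2; j^3 = v*(u^2 + v^2) splits into three distinct lines over C (the quadratic factor has nonzero discriminant), so D_4.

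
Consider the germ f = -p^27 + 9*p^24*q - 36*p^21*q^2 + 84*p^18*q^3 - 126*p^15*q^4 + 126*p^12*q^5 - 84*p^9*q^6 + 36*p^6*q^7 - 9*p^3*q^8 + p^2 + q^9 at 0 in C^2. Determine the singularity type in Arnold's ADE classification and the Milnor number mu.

Type A_{8}, Milnor number mu = 8.

The Hessian of f at 0 is [[2, 0], [0, 0]] with rank 1, so corank 1. A Groebner basis of the Jacobian ideal J(f) in C{p,q} is {q^8, p}; counting standard monomials gives mu = 8. Corank 1: A-series; mu = 8 gives A_8.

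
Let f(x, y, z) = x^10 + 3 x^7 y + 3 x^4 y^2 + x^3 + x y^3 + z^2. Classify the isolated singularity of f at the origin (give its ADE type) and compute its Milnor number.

Type E_{7}, Milnor number mu = 7.

The Hessian of f at 0 is [[0, 0, 0], [0, 0, 0], [0, 0, 2]] with rank 1, so corank 2. A Groebner basis of the Jacobian ideal J(f) in C{x,y,z} is {x^3, x*y^2, 3*x^2 + y^3, z}; counting standard monomials gives mu = 7. Corank 2; j^3 = x^3 is a perfect cube, so E-series; the 4-jet and mu = 7 give E_7.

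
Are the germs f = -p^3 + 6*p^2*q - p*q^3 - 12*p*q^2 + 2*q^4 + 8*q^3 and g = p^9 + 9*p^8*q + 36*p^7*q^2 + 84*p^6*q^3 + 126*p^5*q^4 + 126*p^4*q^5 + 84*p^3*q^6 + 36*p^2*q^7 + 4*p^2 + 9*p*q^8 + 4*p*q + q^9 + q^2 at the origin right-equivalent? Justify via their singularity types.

No.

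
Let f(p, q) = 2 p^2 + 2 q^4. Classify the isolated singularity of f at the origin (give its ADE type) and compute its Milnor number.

The Hessian of f at 0 has rank 1. Corank 1: A-series; mu = 3 gives A_3.

Type A_{3}, Milnor number mu = 3.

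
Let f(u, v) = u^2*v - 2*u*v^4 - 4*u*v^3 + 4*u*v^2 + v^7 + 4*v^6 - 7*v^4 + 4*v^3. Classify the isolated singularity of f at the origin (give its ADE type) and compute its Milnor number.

Type D_{5}, Milnor number mu = 5.

The Hessian of f at 0 is [[0, 0], [0, 0]] with rank 0, so corank 2. A Groebner basis of the Jacobian ideal J(f) in C{u,v} is {u*v^2 + u*v + 2*v^2, -u*v/2 + v^3 - v^2, u^2 + 6*u*v + 8*v^2}; counting standard monomials gives mu = 5. Corank 2; j^3 = v*(u + 2*v)^2 has shape L^2 M (L != M), so D-series; mu = 5 gives D_5.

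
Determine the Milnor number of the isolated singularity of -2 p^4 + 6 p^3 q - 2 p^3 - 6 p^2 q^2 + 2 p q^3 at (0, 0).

The Hessian of f at 0 is [[0, 0], [0, 0]] with rank 0, so corank 2. A Groebner basis of the Jacobian ideal J(f) in C{p,q} is {3*p^2 + q^4 - q^3, p^3, p^2*q + p^2 - q^3/3, 2*p^2 + p*q^2 - 2*q^3/3}; counting standard monomials gives mu = 7. Corank 2; j^3 = -2*p^3 is a perfect cube, so E-series; the 4-jet and mu = 7 give E_7.

7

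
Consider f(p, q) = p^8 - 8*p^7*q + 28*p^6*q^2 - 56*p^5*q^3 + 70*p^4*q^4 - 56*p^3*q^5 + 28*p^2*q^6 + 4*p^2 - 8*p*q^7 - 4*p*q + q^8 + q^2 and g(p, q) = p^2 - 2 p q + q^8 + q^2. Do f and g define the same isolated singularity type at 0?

Yes.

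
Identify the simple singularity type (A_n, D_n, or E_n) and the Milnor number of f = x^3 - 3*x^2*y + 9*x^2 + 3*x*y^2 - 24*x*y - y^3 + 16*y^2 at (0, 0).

Type A_2, Milnor number mu = 2.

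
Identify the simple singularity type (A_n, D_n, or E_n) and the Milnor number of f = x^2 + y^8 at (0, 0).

The Hessian of f at 0 has rank 1. Corank 1: A-series; mu = 7 gives A_7.

Type A_7, Milnor number mu = 7.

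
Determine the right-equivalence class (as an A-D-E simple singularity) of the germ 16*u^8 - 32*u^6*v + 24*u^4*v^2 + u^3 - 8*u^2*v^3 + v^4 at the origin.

E6

The Hessian of f at 0 has rank 0. Corank 2; j^3 = u^3 is a perfect cube, so E-series; the 4-jet and mu = 6 give E_6.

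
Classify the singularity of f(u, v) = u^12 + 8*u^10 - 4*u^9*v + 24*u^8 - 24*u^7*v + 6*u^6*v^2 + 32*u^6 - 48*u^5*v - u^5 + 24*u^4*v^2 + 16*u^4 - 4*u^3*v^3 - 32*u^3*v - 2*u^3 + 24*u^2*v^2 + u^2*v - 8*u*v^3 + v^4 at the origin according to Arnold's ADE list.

The Hessian of f at 0 is [[0, 0], [0, 0]] with rank 0, so corank 2. A Groebner basis of the Jacobian ideal J(f) in C{u,v} is {u*v^2, u*v/8 + v^3, u^2 - u*v/2}; counting standard monomials gives mu = 5. Corank 2; j^3 = -u^2*(2*u - v) has shape L^2 M (L != M), so D-series; mu = 5 gives D_5.

D_5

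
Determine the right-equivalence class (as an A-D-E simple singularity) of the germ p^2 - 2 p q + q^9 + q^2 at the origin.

A_8

The Hessian of f at 0 is [[2, -2], [-2, 2]] with rank 1, so corank 1. A Groebner basis of the Jacobian ideal J(f) in C{p,q} is {q^8, p - q}; counting standard monomials gives mu = 8. Corank 1: A-series; mu = 8 gives A_8.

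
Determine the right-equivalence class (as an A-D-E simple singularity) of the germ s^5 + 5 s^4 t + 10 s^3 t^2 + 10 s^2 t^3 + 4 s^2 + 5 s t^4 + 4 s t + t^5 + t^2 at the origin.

A_4

The Hessian of f at 0 has rank 1. Corank 1: A-series; mu = 4 gives A_4.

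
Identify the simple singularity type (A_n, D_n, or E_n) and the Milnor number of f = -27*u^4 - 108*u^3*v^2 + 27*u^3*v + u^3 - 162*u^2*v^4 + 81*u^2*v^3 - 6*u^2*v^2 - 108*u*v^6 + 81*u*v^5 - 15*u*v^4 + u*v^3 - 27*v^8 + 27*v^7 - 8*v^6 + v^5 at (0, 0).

The Hessian of f at 0 is [[0, 0], [0, 0]] with rank 0, so corank 2. A Groebner basis of the Jacobian ideal J(f) in C{u,v} is {-u^2/2 + v^4 - v^3/6, u^3, u^2*v + u^2/6 + v^3/18, 3*u^2/2 + u*v^2 + v^3/2}; counting standard monomials gives mu = 7. Corank 2; j^3 = u^3 is a perfect cube, so E-series; the 4-jet and mu = 7 give E_7.

Type E_{7}, Milnor number mu = 7.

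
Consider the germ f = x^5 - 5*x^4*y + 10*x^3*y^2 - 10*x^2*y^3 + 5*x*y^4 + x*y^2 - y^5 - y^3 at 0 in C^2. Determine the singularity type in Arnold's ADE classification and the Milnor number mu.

The Hessian of f at 0 is [[0, 0], [0, 0]] with rank 0, so corank 2. A Groebner basis of the Jacobian ideal J(f) in C{x,y} is {x^4 + y^2/5, y^3, x*y - y^2}; counting standard monomials gives mu = 6. Corank 2; j^3 = y^2*(x - y) has shape L^2 M (L != M), so D-series; mu = 6 gives D_6.

Type D6, Milnor number mu = 6.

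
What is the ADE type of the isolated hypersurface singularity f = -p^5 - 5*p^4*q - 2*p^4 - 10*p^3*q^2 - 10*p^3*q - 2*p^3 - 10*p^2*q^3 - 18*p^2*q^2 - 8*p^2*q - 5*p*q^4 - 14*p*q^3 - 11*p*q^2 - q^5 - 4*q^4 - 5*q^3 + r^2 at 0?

The Hessian of f at 0 has rank 1. Corank 2; j^3 = -(p + q)*(2*p^2 + 6*p*q + 5*q^2) splits into three distinct lines over C (the quadratic factor has nonzero discriminant), so D_4.

D_{4}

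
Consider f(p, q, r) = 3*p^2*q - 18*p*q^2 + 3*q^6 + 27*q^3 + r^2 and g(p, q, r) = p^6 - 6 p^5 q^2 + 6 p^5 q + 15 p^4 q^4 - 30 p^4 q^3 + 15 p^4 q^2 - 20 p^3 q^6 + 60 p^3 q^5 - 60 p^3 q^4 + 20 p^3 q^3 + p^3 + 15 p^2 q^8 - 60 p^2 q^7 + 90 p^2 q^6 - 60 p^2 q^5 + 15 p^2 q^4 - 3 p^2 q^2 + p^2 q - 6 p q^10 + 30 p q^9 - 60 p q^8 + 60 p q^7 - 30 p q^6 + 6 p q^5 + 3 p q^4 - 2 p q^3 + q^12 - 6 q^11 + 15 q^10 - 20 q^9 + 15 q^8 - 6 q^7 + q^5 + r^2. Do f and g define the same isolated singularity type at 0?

Yes.

The Hessian of f at 0 has rank 1. Corank 2; j^3 = 3*q*(p - 3*q)^2 has shape L^2 M (L != M), so D-series; mu = 7 gives D_7. The Hessian of g at 0 has rank 1. Corank 2; j^3 = p^2*(p + q) has shape L^2 M (L != M), so D-series; mu = 7 gives D_7. Both have type D_7, hence right-equivalent.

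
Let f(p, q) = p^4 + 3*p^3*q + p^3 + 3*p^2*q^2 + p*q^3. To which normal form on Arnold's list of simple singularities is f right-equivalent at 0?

E7

The Hessian of f at 0 is [[0, 0], [0, 0]] with rank 0, so corank 2. A Groebner basis of the Jacobian ideal J(f) in C{p,q} is {3*p^2 + q^4 + q^3, p^3, p^2*q - p^2 - q^3/3, 2*p^2 + p*q^2 + 2*q^3/3}; counting standard monomials gives mu = 7. Corank 2; j^3 = p^3 is a perfect cube, so E-series; the 4-jet and mu = 7 give E_7.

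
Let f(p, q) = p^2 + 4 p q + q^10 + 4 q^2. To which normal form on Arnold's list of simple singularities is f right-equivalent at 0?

A_9

The Hessian of f at 0 has rank 1. Corank 1: A-series; mu = 9 gives A_9.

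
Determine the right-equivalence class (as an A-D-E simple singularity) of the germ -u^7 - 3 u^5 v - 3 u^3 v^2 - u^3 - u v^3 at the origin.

E_{7}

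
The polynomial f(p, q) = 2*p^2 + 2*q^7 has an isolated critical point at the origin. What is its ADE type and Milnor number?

The Hessian of f at 0 is [[4, 0], [0, 0]] with rank 1, so corank 1. A Groebner basis of the Jacobian ideal J(f) in C{p,q} is {q^6, p}; counting standard monomials gives mu = 6. Corank 1: A-series; mu = 6 gives A_6.

Type A_{6}, Milnor number mu = 6.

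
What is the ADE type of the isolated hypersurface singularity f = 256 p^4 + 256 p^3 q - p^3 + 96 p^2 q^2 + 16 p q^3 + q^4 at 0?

The Hessian of f at 0 has rank 0. Corank 2; j^3 = -p^3 is a perfect cube, so E-series; the 4-jet and mu = 6 give E_6.

E_6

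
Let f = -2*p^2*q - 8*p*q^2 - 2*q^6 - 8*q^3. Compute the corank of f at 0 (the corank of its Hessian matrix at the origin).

2

The Hessian at 0 is [[0, 0], [0, 0]] of rank 0; hence corank 2.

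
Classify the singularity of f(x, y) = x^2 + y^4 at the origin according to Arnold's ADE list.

A_{3}

The Hessian of f at 0 has rank 1. Corank 1: A-series; mu = 3 gives A_3.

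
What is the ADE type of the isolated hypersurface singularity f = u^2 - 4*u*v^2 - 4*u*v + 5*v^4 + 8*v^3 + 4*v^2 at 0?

A_3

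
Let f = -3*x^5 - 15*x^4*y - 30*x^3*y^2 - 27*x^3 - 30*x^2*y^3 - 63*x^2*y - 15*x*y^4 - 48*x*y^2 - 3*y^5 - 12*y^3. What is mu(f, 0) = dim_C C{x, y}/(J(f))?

The Hessian of f at 0 is [[0, 0], [0, 0]] with rank 0, so corank 2. A Groebner basis of the Jacobian ideal J(f) in C{x,y} is {-243*x*y/5 + y^4 - 162*y^2/5, x*y^2 + 2*y^3/3, x^2 + 5*x*y/3 + 2*y^2/3}; counting standard monomials gives mu = 6. Corank 2; j^3 = -3*(x + y)*(3*x + 2*y)^2 has shape L^2 M (L != M), so D-series; mu = 6 gives D_6.

6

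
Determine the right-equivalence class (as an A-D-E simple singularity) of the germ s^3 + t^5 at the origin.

The Hessian of f at 0 is [[0, 0], [0, 0]] with rank 0, so corank 2. A Groebner basis of the Jacobian ideal J(f) in C{s,t} is {t^4, s^2}; counting standard monomials gives mu = 8. Corank 2; j^3 = s^3 is a perfect cube, so E-series; the 5-jet and mu = 8 give E_8.

E_8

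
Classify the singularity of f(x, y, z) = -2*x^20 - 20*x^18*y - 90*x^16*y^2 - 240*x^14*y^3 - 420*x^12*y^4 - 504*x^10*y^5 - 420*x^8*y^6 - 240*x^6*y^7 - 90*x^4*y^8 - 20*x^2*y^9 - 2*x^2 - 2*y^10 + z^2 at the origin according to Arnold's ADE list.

The Hessian of f at 0 is [[-4, 0, 0], [0, 0, 0], [0, 0, 2]] with rank 2, so corank 1. A Groebner basis of the Jacobian ideal J(f) in C{x,y,z} is {y^9, x, z}; counting standard monomials gives mu = 9. Corank 1: A-series; mu = 9 gives A_9.

A9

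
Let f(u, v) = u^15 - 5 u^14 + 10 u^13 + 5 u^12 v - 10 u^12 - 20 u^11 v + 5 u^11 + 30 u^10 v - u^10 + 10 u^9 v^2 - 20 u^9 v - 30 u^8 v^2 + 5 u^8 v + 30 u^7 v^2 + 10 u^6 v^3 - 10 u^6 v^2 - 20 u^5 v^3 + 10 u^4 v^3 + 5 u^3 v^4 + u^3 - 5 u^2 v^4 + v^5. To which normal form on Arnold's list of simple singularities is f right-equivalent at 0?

E_8

The Hessian of f at 0 has rank 0. Corank 2; j^3 = u^3 is a perfect cube, so E-series; the 5-jet and mu = 8 give E_8.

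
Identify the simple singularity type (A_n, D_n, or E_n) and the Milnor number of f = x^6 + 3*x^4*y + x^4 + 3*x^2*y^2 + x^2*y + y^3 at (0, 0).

Type D4, Milnor number mu = 4.

The Hessian of f at 0 is [[0, 0], [0, 0]] with rank 0, so corank 2. A Groebner basis of the Jacobian ideal J(f) in C{x,y} is {y^3, x^2 + 3*y^2, x*y}; counting standard monomials gives mu = 4. Corank 2; j^3 = y*(x^2 + y^2) splits into three distinct lines over C (the quadratic factor has nonzero discriminant), so D_4.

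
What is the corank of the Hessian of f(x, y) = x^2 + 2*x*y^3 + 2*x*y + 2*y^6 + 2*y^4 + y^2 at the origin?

Hessian at 0 has rank 1.

1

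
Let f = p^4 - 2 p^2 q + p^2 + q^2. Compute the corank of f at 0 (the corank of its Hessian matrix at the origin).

The Hessian at 0 is [[2, 0], [0, 2]] of rank 2; hence corank 0.

0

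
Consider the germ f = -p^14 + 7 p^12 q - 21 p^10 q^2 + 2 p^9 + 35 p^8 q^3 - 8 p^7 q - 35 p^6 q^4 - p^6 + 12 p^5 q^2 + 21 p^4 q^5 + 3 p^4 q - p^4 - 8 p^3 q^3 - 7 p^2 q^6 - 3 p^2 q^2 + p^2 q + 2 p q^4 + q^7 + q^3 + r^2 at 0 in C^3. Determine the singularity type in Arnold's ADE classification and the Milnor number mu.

The Hessian of f at 0 is [[0, 0, 0], [0, 0, 0], [0, 0, 2]] with rank 1, so corank 2. A Groebner basis of the Jacobian ideal J(f) in C{p,q,r} is {q^3, p^2 + 3*q^2, p*q, r}; counting standard monomials gives mu = 4. Corank 2; j^3 = q*(p^2 + q^2) splits into three distinct lines over C (the quadratic factor has nonzero discriminant), so D_4.

Type D_{4}, Milnor number mu = 4.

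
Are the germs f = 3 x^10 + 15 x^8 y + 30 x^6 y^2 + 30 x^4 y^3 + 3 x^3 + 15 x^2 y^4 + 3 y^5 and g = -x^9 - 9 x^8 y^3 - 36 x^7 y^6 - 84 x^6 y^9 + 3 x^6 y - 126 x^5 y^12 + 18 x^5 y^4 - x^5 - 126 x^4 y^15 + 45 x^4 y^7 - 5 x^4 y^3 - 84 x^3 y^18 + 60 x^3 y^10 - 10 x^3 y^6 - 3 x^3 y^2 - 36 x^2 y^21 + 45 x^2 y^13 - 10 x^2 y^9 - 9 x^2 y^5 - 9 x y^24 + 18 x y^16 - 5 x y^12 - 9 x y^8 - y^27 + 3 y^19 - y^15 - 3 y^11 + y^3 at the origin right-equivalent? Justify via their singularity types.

Yes.

The Hessian of f at 0 has rank 0. Corank 2; j^3 = 3*x^3 is a perfect cube, so E-series; the 5-jet and mu = 8 give E_8. The Hessian of g at 0 has rank 0. Corank 2; j^3 = y^3 is a perfect cube, so E-series; the 5-jet and mu = 8 give E_8. Both have type E_8, hence right-equivalent.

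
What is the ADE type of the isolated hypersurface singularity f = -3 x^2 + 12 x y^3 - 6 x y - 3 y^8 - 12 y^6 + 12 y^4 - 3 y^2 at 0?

A_{7}

The Hessian of f at 0 has rank 1. Corank 1: A-series; mu = 7 gives A_7.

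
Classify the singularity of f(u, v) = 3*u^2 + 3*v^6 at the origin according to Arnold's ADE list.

A_{5}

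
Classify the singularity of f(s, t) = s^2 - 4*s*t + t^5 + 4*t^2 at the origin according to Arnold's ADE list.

A_{4}

The Hessian of f at 0 has rank 1. Corank 1: A-series; mu = 4 gives A_4.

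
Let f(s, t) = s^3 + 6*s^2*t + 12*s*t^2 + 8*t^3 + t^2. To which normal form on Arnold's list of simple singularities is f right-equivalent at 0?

A2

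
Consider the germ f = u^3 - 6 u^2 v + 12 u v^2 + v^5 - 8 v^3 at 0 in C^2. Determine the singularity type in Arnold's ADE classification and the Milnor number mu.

Type E8, Milnor number mu = 8.

The Hessian of f at 0 has rank 0. Corank 2; j^3 = (u - 2*v)^3 is a perfect cube, so E-series; the 5-jet and mu = 8 give E_8.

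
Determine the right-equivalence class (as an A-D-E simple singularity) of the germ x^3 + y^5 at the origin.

E_8

The Hessian of f at 0 is [[0, 0], [0, 0]] with rank 0, so corank 2. A Groebner basis of the Jacobian ideal J(f) in C{x,y} is {y^4, x^2}; counting standard monomials gives mu = 8. Corank 2; j^3 = x^3 is a perfect cube, so E-series; the 5-jet and mu = 8 give E_8.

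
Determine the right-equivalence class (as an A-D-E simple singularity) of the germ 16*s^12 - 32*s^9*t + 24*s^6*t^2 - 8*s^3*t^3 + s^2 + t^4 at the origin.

A3

The Hessian of f at 0 is [[2, 0], [0, 0]] with rank 1, so corank 1. A Groebner basis of the Jacobian ideal J(f) in C{s,t} is {t^3, s}; counting standard monomials gives mu = 3. Corank 1: A-series; mu = 3 gives A_3.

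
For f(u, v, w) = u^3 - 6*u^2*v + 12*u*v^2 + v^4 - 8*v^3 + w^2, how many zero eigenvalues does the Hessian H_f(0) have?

2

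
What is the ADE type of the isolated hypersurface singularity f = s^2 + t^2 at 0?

The Hessian of f at 0 has rank 2. Corank 0: nondegenerate Morse point, so A_1.

A_{1}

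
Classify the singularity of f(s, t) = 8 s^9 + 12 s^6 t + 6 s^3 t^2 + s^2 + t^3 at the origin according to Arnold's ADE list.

A_2

The Hessian of f at 0 has rank 1. Corank 1: A-series; mu = 2 gives A_2.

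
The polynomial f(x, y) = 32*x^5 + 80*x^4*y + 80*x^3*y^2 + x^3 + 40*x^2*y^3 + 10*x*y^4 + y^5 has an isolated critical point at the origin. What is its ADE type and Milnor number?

The Hessian of f at 0 is [[0, 0], [0, 0]] with rank 0, so corank 2. A Groebner basis of the Jacobian ideal J(f) in C{x,y} is {y^5, x*y^3 + y^4/8, x^2}; counting standard monomials gives mu = 8. Corank 2; j^3 = x^3 is a perfect cube, so E-series; the 5-jet and mu = 8 give E_8.

Type E8, Milnor number mu = 8.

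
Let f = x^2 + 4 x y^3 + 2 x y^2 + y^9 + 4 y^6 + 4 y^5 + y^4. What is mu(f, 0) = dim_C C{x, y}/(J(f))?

8

The Hessian of f at 0 has rank 1. Corank 1: A-series; mu = 8 gives A_8.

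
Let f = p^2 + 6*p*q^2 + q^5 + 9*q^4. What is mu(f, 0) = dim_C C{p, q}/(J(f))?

4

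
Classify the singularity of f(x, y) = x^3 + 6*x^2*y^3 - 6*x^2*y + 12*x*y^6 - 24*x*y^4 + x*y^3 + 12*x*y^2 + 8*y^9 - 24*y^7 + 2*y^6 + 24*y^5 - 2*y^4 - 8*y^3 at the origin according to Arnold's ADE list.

The Hessian of f at 0 has rank 0. Corank 2; j^3 = (x - 2*y)^3 is a perfect cube, so E-series; the 4-jet and mu = 7 give E_7.

E_7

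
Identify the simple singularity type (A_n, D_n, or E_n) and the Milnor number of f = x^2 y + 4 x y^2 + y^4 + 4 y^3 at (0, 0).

Type D5, Milnor number mu = 5.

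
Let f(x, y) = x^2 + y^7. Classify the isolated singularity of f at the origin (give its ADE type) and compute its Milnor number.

The Hessian of f at 0 is [[2, 0], [0, 0]] with rank 1, so corank 1. A Groebner basis of the Jacobian ideal J(f) in C{x,y} is {y^6, x}; counting standard monomials gives mu = 6. Corank 1: A-series; mu = 6 gives A_6.

Type A_{6}, Milnor number mu = 6.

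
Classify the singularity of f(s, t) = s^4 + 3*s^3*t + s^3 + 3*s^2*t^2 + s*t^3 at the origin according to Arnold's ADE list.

E7

The Hessian of f at 0 has rank 0. Corank 2; j^3 = s^3 is a perfect cube, so E-series; the 4-jet and mu = 7 give E_7.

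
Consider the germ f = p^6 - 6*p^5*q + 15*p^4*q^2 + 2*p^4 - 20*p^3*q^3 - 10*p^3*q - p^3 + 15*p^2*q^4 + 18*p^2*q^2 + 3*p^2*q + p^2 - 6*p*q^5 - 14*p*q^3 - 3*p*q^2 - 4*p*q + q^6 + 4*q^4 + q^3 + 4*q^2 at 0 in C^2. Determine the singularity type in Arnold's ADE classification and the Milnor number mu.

The Hessian of f at 0 has rank 1. Corank 1: A-series; mu = 2 gives A_2.

Type A_2, Milnor number mu = 2.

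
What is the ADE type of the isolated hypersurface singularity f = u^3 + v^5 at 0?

The Hessian of f at 0 has rank 0. Corank 2; j^3 = u^3 is a perfect cube, so E-series; the 5-jet and mu = 8 give E_8.

E_{8}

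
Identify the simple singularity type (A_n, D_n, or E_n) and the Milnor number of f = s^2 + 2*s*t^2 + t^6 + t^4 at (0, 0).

Type A5, Milnor number mu = 5.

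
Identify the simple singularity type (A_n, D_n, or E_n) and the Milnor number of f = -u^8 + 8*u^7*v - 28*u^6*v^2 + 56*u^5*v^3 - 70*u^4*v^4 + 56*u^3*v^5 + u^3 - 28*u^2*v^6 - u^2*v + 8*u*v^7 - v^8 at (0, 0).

The Hessian of f at 0 has rank 0. Corank 2; j^3 = u^2*(u - v) has shape L^2 M (L != M), so D-series; mu = 9 gives D_9.

Type D_{9}, Milnor number mu = 9.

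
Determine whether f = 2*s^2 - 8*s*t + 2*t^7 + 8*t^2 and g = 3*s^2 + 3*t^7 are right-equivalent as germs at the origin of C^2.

Yes.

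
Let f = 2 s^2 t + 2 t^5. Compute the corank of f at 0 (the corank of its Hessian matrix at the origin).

2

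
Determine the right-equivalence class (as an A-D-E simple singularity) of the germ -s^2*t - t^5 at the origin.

The Hessian of f at 0 has rank 0. Corank 2; j^3 = -s^2*t has shape L^2 M (L != M), so D-series; mu = 6 gives D_6.

D6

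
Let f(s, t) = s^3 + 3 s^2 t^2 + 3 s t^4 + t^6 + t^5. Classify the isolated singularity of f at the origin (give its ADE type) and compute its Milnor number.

Type E_{8}, Milnor number mu = 8.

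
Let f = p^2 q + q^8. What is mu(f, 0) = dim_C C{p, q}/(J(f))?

The Hessian of f at 0 has rank 0. Corank 2; j^3 = p^2*q has shape L^2 M (L != M), so D-series; mu = 9 gives D_9.

9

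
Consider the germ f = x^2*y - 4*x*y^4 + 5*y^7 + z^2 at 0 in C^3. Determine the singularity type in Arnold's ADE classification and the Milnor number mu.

Type D_8, Milnor number mu = 8.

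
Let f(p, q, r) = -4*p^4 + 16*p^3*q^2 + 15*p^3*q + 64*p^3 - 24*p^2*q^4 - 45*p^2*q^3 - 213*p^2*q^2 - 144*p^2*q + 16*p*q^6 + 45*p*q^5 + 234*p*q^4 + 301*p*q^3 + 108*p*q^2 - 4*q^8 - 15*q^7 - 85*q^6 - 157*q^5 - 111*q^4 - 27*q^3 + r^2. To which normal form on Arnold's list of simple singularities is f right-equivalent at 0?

E_{7}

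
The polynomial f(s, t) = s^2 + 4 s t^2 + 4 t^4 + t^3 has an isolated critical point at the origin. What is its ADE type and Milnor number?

Type A_{2}, Milnor number mu = 2.

The Hessian of f at 0 has rank 1. Corank 1: A-series; mu = 2 gives A_2.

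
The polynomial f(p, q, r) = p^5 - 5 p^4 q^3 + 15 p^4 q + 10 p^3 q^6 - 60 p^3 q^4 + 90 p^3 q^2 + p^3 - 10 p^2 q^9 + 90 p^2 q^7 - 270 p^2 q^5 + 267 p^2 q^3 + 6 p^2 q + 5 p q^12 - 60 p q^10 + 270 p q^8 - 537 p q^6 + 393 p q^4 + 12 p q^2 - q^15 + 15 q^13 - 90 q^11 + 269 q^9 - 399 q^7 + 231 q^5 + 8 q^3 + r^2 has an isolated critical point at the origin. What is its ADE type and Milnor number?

Type E_{8}, Milnor number mu = 8.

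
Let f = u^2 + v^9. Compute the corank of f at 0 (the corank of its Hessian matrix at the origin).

1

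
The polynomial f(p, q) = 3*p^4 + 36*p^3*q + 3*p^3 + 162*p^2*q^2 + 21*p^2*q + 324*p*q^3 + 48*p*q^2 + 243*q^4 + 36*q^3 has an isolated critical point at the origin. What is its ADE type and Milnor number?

Type D_5, Milnor number mu = 5.

The Hessian of f at 0 is [[0, 0], [0, 0]] with rank 0, so corank 2. A Groebner basis of the Jacobian ideal J(f) in C{p,q} is {p*q^2 + p*q/2 + q^2, -p*q/4 + q^3 - q^2/2, p^2 + 5*p*q + 6*q^2}; counting standard monomials gives mu = 5. Corank 2; j^3 = 3*(p + 2*q)^2*(p + 3*q) has shape L^2 M (L != M), so D-series; mu = 5 gives D_5.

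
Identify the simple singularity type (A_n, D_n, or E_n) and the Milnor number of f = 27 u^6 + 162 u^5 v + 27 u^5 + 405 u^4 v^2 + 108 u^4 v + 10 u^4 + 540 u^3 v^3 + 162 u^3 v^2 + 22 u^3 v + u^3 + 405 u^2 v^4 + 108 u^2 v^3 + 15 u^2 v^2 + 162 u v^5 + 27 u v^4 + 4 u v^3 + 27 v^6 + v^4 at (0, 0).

The Hessian of f at 0 has rank 0. Corank 2; j^3 = u^3 is a perfect cube, so E-series; the 4-jet and mu = 6 give E_6.

Type E_{6}, Milnor number mu = 6.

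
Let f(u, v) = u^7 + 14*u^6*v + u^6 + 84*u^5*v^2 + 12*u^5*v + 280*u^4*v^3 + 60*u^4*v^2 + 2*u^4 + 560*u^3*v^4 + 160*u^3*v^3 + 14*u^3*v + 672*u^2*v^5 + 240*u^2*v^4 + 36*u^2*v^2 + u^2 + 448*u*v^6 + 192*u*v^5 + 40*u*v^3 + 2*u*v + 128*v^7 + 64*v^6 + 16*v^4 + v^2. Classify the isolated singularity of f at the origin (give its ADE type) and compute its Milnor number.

Type A6, Milnor number mu = 6.

The Hessian of f at 0 has rank 1. Corank 1: A-series; mu = 6 gives A_6.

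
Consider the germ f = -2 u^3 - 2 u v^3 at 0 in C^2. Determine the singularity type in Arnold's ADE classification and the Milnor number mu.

Type E_7, Milnor number mu = 7.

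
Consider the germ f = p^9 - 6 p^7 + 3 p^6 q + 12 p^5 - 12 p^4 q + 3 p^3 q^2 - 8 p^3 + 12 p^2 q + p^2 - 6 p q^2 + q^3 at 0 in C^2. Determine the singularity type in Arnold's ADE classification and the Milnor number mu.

The Hessian of f at 0 has rank 1. Corank 1: A-series; mu = 2 gives A_2.

Type A_2, Milnor number mu = 2.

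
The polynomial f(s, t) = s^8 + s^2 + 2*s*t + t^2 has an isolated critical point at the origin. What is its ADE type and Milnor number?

Type A_7, Milnor number mu = 7.

The Hessian of f at 0 is [[2, 2], [2, 2]] with rank 1, so corank 1. A Groebner basis of the Jacobian ideal J(f) in C{s,t} is {t^7, s + t}; counting standard monomials gives mu = 7. Corank 1: A-series; mu = 7 gives A_7.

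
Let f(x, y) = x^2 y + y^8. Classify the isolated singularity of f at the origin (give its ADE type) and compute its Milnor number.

Type D_{9}, Milnor number mu = 9.

The Hessian of f at 0 is [[0, 0], [0, 0]] with rank 0, so corank 2. A Groebner basis of the Jacobian ideal J(f) in C{x,y} is {x^2/8 + y^7, x^3, x*y}; counting standard monomials gives mu = 9. Corank 2; j^3 = x^2*y has shape L^2 M (L != M), so D-series; mu = 9 gives D_9.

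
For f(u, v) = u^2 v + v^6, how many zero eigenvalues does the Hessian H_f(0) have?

Hessian at 0 has rank 0.

2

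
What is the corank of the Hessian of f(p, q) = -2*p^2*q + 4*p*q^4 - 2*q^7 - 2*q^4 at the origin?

2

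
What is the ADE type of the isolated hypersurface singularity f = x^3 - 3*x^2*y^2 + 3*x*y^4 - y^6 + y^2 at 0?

A2

The Hessian of f at 0 is [[0, 0], [0, 2]] with rank 1, so corank 1. A Groebner basis of the Jacobian ideal J(f) in C{x,y} is {x^2, y}; counting standard monomials gives mu = 2. Corank 1: A-series; mu = 2 gives A_2.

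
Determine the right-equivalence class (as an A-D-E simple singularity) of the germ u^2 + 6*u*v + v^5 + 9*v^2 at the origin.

A4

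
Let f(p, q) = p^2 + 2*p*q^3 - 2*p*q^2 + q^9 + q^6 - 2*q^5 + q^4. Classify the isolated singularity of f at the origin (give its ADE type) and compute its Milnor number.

The Hessian of f at 0 has rank 1. Corank 1: A-series; mu = 8 gives A_8.

Type A_{8}, Milnor number mu = 8.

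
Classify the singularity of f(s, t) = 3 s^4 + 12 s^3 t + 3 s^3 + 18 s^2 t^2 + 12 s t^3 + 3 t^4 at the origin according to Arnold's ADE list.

The Hessian of f at 0 has rank 0. Corank 2; j^3 = 3*s^3 is a perfect cube, so E-series; the 4-jet and mu = 6 give E_6.

E_{6}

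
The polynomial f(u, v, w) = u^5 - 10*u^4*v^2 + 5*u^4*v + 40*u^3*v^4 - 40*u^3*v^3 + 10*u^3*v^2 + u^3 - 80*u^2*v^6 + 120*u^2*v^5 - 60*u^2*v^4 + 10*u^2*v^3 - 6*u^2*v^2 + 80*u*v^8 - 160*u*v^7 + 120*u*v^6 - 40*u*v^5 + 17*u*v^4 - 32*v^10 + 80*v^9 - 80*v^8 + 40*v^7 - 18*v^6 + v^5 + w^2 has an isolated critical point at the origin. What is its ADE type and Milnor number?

Type E8, Milnor number mu = 8.

The Hessian of f at 0 is [[0, 0, 0], [0, 0, 0], [0, 0, 2]] with rank 1, so corank 2. A Groebner basis of the Jacobian ideal J(f) in C{u,v,w} is {-u^2/16 + u*v^3 + u*v^2/4, u^2/4 - u*v^2 + v^4, u^3, u^2*v - u^2/4 + u*v^2, w}; counting standard monomials gives mu = 8. Corank 2; j^3 = u^3 is a perfect cube, so E-series; the 5-jet and mu = 8 give E_8.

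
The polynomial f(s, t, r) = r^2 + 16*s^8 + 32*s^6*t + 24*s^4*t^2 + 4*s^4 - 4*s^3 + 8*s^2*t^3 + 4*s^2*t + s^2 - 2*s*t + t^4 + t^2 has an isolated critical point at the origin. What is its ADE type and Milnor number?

The Hessian of f at 0 is [[2, -2, 0], [-2, 2, 0], [0, 0, 2]] with rank 2, so corank 1. A Groebner basis of the Jacobian ideal J(f) in C{s,t,r} is {s^2 - s/2 + t/2, s*t - s/2 + t/2, -s/2 + t^2 + t/2, r}; counting standard monomials gives mu = 3. Corank 1: A-series; mu = 3 gives A_3.

Type A3, Milnor number mu = 3.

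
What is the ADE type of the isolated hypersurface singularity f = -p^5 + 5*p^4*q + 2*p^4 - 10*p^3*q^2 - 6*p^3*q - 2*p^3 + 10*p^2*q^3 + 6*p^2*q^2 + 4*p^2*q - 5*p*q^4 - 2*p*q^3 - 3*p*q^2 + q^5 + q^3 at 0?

The Hessian of f at 0 has rank 0. Corank 2; j^3 = -(p - q)*(2*p^2 - 2*p*q + q^2) splits into three distinct lines over C (the quadratic factor has nonzero discriminant), so D_4.

D4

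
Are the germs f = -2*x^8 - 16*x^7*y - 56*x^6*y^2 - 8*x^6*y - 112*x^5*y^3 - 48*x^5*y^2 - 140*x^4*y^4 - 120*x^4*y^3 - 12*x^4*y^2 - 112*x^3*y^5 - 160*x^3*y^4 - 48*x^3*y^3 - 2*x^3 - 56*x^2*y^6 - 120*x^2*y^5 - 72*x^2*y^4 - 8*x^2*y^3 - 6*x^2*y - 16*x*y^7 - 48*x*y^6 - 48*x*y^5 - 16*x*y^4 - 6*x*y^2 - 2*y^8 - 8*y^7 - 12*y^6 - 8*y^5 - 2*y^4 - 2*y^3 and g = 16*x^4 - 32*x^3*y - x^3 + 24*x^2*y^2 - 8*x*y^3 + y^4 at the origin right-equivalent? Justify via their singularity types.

The Hessian of f at 0 is [[0, 0], [0, 0]] with rank 0, so corank 2. A Groebner basis of the Jacobian ideal J(f) in C{x,y} is {y^3, x^2 + 2*x*y + y^2}; counting standard monomials gives mu = 6. Corank 2; j^3 = -2*(x + y)^3 is a perfect cube, so E-series; the 4-jet and mu = 6 give E_6. The Hessian of g at 0 is [[0, 0], [0, 0]] with rank 0, so corank 2. A Groebner basis of the Jacobian ideal J(g) in C{x,y} is {y^4, x*y^2 - y^3/6, x^2}; counting standard monomials gives mu = 6. Corank 2; j^3 = -x^3 is a perfect cube, so E-series; the 4-jet and mu = 6 give E_6. Both have type E_6, hence right-equivalent.

Yes.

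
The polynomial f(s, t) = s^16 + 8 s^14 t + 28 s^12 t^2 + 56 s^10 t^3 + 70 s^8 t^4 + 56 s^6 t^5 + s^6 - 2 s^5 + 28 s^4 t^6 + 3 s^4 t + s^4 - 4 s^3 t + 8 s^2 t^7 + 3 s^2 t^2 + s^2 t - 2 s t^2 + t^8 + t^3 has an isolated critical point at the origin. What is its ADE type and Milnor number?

Type D_9, Milnor number mu = 9.

The Hessian of f at 0 is [[0, 0], [0, 0]] with rank 0, so corank 2. A Groebner basis of the Jacobian ideal J(f) in C{s,t} is {s^4 - s^3 + s*t - t^2, -7*s^3/8 - s^2/8 + s*t^3 - 6*s*t^2 + 33*s*t/8 + 3*t^3 - 4*t^2, -5*s^3/2 - s^2/2 - 14*s*t^2 + 23*s*t/2 + t^4 + 6*t^3 - 11*t^2, s^2*t - s*t + t^2}; counting standard monomials gives mu = 9. Corank 2; j^3 = t*(s - t)^2 has shape L^2 M (L != M), so D-series; mu = 9 gives D_9.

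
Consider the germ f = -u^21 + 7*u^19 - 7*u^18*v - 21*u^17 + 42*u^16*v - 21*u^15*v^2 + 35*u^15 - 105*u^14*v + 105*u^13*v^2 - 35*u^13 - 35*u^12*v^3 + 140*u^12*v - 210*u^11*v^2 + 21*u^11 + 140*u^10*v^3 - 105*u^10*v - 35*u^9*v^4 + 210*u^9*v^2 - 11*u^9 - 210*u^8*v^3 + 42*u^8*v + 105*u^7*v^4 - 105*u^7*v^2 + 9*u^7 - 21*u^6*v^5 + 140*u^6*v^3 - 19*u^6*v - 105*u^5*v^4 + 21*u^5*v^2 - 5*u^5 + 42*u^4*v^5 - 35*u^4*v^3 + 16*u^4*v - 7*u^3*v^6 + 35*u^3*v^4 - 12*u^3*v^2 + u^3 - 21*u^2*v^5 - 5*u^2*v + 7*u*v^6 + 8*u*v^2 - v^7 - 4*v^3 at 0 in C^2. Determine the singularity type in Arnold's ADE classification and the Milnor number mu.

The Hessian of f at 0 has rank 0. Corank 2; j^3 = (u - 2*v)^2*(u - v) has shape L^2 M (L != M), so D-series; mu = 8 gives D_8.

Type D_8, Milnor number mu = 8.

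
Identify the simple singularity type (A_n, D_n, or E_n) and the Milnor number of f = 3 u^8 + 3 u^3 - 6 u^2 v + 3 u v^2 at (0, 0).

Type D9, Milnor number mu = 9.

The Hessian of f at 0 has rank 0. Corank 2; j^3 = 3*u*(u - v)^2 has shape L^2 M (L != M), so D-series; mu = 9 gives D_9.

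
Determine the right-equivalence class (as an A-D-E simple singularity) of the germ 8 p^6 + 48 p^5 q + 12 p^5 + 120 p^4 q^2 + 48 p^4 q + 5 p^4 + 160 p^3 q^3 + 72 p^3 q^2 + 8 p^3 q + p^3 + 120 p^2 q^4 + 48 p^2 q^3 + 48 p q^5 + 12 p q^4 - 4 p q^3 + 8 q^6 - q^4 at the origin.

E6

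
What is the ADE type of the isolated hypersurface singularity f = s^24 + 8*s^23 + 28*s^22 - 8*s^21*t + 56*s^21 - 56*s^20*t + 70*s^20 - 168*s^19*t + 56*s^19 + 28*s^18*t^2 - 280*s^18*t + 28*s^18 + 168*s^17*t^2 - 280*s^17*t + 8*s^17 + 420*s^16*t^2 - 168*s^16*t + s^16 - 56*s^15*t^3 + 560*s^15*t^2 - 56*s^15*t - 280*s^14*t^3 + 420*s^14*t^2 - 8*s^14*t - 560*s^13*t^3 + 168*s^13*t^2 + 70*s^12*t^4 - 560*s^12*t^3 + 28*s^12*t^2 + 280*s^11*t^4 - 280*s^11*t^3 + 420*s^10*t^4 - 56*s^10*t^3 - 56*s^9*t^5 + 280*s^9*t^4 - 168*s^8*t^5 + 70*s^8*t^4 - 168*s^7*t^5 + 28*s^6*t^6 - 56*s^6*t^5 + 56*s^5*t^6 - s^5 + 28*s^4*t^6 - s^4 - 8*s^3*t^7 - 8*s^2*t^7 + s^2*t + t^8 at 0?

The Hessian of f at 0 has rank 0. Corank 2; j^3 = s^2*t has shape L^2 M (L != M), so D-series; mu = 9 gives D_9.

D_9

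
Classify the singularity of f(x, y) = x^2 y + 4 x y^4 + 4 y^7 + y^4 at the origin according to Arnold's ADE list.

D5

The Hessian of f at 0 has rank 0. Corank 2; j^3 = x^2*y has shape L^2 M (L != M), so D-series; mu = 5 gives D_5.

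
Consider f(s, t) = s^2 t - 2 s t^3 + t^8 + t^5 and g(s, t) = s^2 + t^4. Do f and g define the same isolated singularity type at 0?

No.

The Hessian of f at 0 is [[0, 0], [0, 0]] with rank 0, so corank 2. A Groebner basis of the Jacobian ideal J(f) in C{s,t} is {s^4, s^3*t + s^2/8 - s*t^2/8, -s^3 + s^2*t^2, -s*t + t^3}; counting standard monomials gives mu = 9. Corank 2; j^3 = s^2*t has shape L^2 M (L != M), so D-series; mu = 9 gives D_9. The Hessian of g at 0 is [[2, 0], [0, 0]] with rank 1, so corank 1. A Groebner basis of the Jacobian ideal J(g) in C{s,t} is {t^3, s}; counting standard monomials gives mu = 3. Corank 1: A-series; mu = 3 gives A_3. f is D_9 but g is A_3, hence not right-equivalent.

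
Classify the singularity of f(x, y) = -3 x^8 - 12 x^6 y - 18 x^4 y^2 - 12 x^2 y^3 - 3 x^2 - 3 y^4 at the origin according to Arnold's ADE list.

A3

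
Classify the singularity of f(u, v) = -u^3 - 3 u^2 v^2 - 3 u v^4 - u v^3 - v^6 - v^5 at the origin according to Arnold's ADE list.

E7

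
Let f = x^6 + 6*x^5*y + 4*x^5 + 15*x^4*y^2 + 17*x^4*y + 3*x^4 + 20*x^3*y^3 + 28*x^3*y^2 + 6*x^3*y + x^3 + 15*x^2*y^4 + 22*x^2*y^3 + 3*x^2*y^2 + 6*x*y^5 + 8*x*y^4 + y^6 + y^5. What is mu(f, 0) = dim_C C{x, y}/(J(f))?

The Hessian of f at 0 has rank 0. Corank 2; j^3 = x^3 is a perfect cube, so E-series; the 5-jet and mu = 8 give E_8.

8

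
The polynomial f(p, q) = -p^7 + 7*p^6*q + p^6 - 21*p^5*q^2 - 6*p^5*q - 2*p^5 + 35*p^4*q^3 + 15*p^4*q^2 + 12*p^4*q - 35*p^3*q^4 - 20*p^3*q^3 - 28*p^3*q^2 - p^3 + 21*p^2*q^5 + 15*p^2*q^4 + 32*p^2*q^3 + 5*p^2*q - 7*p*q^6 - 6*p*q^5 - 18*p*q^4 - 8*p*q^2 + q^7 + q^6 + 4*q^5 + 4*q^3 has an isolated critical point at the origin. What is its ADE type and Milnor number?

Type D_{7}, Milnor number mu = 7.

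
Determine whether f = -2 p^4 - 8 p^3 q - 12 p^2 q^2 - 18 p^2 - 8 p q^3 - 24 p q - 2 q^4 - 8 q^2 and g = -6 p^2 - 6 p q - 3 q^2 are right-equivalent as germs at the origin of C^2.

No.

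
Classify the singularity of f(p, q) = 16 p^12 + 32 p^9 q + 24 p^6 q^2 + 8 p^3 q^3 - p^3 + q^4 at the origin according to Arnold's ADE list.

E6

The Hessian of f at 0 is [[0, 0], [0, 0]] with rank 0, so corank 2. A Groebner basis of the Jacobian ideal J(f) in C{p,q} is {q^3, p^2}; counting standard monomials gives mu = 6. Corank 2; j^3 = -p^3 is a perfect cube, so E-series; the 4-jet and mu = 6 give E_6.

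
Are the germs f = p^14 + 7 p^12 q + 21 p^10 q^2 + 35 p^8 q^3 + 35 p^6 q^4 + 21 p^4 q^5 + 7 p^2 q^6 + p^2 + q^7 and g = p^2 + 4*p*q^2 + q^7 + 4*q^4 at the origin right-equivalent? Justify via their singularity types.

Yes.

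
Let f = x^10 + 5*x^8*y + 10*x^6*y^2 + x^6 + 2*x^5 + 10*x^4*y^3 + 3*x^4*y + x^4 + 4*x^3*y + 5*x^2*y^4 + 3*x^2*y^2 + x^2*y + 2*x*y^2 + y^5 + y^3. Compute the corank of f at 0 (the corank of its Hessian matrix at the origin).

2

The Hessian at 0 is [[0, 0], [0, 0]] of rank 0; hence corank 2.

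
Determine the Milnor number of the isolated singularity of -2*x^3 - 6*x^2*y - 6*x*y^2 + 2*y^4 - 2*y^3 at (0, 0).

6

The Hessian of f at 0 is [[0, 0], [0, 0]] with rank 0, so corank 2. A Groebner basis of the Jacobian ideal J(f) in C{x,y} is {y^3, x^2 + 2*x*y + y^2}; counting standard monomials gives mu = 6. Corank 2; j^3 = -2*(x + y)^3 is a perfect cube, so E-series; the 4-jet and mu = 6 give E_6.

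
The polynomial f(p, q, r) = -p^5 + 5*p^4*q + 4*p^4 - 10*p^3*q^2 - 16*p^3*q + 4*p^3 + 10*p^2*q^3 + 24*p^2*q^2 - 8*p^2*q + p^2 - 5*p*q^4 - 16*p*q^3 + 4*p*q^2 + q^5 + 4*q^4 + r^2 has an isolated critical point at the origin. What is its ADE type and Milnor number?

Type A_4, Milnor number mu = 4.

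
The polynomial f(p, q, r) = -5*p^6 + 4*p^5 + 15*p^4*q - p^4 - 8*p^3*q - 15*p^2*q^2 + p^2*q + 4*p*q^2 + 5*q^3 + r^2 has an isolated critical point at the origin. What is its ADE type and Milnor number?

The Hessian of f at 0 is [[0, 0, 0], [0, 0, 0], [0, 0, 2]] with rank 1, so corank 2. A Groebner basis of the Jacobian ideal J(f) in C{p,q,r} is {q^3, p^2 - q^2, p*q + 2*q^2, r}; counting standard monomials gives mu = 4. Corank 2; j^3 = q*(p^2 + 4*p*q + 5*q^2) splits into three distinct lines over C (the quadratic factor has nonzero discriminant), so D_4.

Type D4, Milnor number mu = 4.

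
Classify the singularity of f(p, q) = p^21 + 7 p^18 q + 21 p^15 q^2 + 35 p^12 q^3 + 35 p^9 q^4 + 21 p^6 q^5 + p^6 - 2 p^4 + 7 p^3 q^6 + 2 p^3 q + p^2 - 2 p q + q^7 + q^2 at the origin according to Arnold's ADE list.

The Hessian of f at 0 has rank 1. Corank 1: A-series; mu = 6 gives A_6.

A6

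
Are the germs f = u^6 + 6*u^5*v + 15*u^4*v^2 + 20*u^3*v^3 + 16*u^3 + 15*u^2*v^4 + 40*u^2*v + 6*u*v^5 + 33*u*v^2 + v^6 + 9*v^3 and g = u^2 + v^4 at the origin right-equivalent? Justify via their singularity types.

No.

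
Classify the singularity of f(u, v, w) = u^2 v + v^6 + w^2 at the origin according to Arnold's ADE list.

D_{7}

The Hessian of f at 0 has rank 1. Corank 2; j^3 = u^2*v has shape L^2 M (L != M), so D-series; mu = 7 gives D_7.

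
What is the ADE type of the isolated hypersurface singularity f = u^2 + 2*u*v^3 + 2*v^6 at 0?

A_5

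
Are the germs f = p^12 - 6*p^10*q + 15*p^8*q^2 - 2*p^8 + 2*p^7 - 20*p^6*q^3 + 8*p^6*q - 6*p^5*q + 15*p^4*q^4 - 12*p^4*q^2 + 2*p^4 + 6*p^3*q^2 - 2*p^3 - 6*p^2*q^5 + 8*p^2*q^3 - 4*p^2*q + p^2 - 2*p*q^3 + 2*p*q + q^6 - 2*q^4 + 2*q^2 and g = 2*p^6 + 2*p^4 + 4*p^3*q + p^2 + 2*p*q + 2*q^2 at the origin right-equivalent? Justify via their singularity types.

Yes.

The Hessian of f at 0 has rank 2. Corank 0: nondegenerate Morse point, so A_1. The Hessian of g at 0 has rank 2. Corank 0: nondegenerate Morse point, so A_1. Both have type A_1, hence right-equivalent.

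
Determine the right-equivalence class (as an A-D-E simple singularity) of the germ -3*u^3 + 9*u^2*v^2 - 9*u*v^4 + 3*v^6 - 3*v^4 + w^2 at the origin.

The Hessian of f at 0 is [[0, 0, 0], [0, 0, 0], [0, 0, 2]] with rank 1, so corank 2. A Groebner basis of the Jacobian ideal J(f) in C{u,v,w} is {u^3, u^2*v, -u^2/2 + u*v^2, v^3, w}; counting standard monomials gives mu = 6. Corank 2; j^3 = -3*u^3 is a perfect cube, so E-series; the 4-jet and mu = 6 give E_6.

E6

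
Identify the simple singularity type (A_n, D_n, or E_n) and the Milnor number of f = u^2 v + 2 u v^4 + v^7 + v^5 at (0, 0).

Type D_{6}, Milnor number mu = 6.

The Hessian of f at 0 has rank 0. Corank 2; j^3 = u^2*v has shape L^2 M (L != M), so D-series; mu = 6 gives D_6.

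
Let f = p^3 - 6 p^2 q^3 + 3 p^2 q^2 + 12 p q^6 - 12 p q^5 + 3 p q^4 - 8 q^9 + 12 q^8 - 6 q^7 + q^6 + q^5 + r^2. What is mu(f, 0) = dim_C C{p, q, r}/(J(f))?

8

The Hessian of f at 0 is [[0, 0, 0], [0, 0, 0], [0, 0, 2]] with rank 1, so corank 2. A Groebner basis of the Jacobian ideal J(f) in C{p,q,r} is {-p^2/4 + p*q^3 - p*q^2/2, q^4, p^3, p^2*q + p^2/2 + p*q^2, r}; counting standard monomials gives mu = 8. Corank 2; j^3 = p^3 is a perfect cube, so E-series; the 5-jet and mu = 8 give E_8.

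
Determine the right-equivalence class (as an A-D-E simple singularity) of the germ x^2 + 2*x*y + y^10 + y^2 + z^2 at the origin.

The Hessian of f at 0 is [[2, 2, 0], [2, 2, 0], [0, 0, 2]] with rank 2, so corank 1. A Groebner basis of the Jacobian ideal J(f) in C{x,y,z} is {y^9, x + y, z}; counting standard monomials gives mu = 9. Corank 1: A-series; mu = 9 gives A_9.

A9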